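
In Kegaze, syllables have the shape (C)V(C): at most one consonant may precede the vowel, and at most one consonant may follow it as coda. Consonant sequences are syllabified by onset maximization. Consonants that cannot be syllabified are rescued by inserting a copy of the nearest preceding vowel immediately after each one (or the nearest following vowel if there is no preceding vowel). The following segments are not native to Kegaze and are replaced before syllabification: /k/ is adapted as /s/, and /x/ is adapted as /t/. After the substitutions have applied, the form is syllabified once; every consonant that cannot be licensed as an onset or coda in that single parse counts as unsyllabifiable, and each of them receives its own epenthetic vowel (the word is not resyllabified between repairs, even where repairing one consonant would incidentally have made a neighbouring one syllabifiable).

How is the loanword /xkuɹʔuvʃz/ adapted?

Substitution: /x/ → /t/, /k/ → /s/, giving /tsuɹʔuvʃz/.
Under (C)V(C), the unsyllabifiable consonants are /t/, /ʃ/, /z/ (at most one coda consonant is licensed; onsets are limited to one consonant).
Epenthesis after each stranded consonant: /t/ → /tu/, /ʃ/ → /ʃu/, /z/ → /zu/.

tusuɹʔuvʃuzu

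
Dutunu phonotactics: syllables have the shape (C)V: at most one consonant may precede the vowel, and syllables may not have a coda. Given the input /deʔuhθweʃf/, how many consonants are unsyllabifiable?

The consonants /h/, /θ/, /ʃ/, /f/ cannot be parsed into a legal (C)V syllable (no codas are permitted; onsets are limited to one consonant).

4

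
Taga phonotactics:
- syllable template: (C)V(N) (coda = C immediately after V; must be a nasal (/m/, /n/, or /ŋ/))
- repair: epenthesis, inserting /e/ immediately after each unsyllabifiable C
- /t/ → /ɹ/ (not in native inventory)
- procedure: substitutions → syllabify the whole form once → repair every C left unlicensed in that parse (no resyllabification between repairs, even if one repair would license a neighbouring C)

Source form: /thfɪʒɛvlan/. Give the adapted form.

Substitution: /t/ → /ɹ/, giving /ɹhfɪʒɛvlan/.
Under (C)V(N), the unsyllabifiable consonants are /ɹ/, /h/, /v/ (only a nasal (/m/, /n/, or /ŋ/) is licensed in coda position; onsets are limited to one consonant).
Epenthesis after each stranded consonant: /ɹ/ → /ɹe/, /h/ → /he/, /v/ → /ve/.

ɹehefɪʒɛvelan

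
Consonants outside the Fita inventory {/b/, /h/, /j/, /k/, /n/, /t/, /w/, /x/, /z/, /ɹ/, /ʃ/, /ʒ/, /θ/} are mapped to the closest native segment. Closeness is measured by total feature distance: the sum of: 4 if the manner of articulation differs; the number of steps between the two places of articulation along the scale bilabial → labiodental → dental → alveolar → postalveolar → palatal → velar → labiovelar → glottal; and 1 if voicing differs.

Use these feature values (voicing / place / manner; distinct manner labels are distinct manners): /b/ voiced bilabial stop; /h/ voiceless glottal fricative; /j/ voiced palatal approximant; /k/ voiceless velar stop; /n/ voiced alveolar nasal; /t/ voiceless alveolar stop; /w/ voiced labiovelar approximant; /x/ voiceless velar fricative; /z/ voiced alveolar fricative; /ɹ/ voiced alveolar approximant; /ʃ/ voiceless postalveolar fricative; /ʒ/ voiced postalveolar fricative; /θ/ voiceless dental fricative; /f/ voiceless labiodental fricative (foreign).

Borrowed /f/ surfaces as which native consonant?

θ

/θ/ is closest: same manner (fricative), place distance 1 (labiodental→dental), same voicing; total 1. Next closest is /z/ at distance 3.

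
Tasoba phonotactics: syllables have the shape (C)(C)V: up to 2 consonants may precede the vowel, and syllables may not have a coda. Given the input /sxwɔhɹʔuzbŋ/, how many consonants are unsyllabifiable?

Under (C)(C)V, the unsyllabifiable consonants are /s/, /h/, /z/, /b/, /ŋ/ (no codas are permitted; onsets may contain at most 2 consonants).

5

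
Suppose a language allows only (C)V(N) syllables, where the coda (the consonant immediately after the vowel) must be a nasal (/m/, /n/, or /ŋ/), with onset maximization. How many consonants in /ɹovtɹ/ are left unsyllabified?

3

Syllabifying with onset maximization leaves /v/, /t/, /ɹ/ stranded (only a nasal (/m/, /n/, or /ŋ/) is licensed in coda position; onsets are limited to one consonant).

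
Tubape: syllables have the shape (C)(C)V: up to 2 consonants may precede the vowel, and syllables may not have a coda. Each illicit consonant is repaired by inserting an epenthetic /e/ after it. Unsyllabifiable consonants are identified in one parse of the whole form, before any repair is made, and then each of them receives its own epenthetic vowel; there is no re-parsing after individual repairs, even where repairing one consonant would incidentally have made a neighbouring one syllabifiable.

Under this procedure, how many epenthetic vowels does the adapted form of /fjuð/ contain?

1

The unsyllabifiable consonants are /ð/; each receives one epenthetic vowel.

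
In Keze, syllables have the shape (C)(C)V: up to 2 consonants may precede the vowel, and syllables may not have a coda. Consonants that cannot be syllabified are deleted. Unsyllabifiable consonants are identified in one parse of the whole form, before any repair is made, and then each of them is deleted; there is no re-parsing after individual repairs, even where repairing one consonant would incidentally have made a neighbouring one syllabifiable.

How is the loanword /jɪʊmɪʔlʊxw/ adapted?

Syllabifying with onset maximization leaves /x/, /w/ stranded (no codas are permitted; onsets may contain at most 2 consonants).
Deleting the stranded consonants removes /x/, /w/.

jɪʊmɪʔlʊ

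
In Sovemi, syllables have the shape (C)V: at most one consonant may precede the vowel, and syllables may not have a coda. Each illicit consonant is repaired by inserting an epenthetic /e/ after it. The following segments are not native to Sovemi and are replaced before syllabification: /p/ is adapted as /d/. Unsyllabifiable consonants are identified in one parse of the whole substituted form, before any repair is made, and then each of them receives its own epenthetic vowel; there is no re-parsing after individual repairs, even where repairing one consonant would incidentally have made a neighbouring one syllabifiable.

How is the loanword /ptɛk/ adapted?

Substitution: /p/ → /d/, giving /dtɛk/.
Under (C)V, the unsyllabifiable consonants are /d/, /k/ (no codas are permitted; onsets are limited to one consonant).
Epenthesis after each stranded consonant: /d/ → /de/, /k/ → /ke/.

detɛke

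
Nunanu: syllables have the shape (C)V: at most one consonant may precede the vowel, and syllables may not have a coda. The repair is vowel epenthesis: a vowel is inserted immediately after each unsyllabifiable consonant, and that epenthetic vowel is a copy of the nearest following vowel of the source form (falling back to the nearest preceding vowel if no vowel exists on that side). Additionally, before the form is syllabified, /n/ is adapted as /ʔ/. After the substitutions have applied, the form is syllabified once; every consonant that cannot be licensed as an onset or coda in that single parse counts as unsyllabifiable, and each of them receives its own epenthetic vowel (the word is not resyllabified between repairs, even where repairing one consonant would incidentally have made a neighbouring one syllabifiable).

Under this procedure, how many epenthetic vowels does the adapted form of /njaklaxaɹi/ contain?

After substitution the input is /ʔjaklaxaɹi/.
The unsyllabifiable consonants are /ʔ/, /k/; each receives one epenthetic vowel.

2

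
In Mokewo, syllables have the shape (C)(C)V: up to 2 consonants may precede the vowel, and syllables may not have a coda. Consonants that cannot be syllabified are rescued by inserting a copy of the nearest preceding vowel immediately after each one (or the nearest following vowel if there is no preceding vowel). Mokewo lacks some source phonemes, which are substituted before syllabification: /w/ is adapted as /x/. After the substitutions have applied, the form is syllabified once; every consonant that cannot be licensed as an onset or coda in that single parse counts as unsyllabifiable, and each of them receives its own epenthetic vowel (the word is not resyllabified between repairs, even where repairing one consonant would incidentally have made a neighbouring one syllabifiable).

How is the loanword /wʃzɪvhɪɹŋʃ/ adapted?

Substitution: /w/ → /x/, giving /xʃzɪvhɪɹŋʃ/.
Syllabifying with onset maximization leaves /x/, /ɹ/, /ŋ/, /ʃ/ stranded (no codas are permitted; onsets may contain at most 2 consonants).
Each unlicensed consonant becomes the onset of a new syllable: /x/ → /xɪ/, /ɹ/ → /ɹɪ/, /ŋ/ → /ŋɪ/, /ʃ/ → /ʃɪ/.

xɪʃzɪvhɪɹɪŋɪʃɪ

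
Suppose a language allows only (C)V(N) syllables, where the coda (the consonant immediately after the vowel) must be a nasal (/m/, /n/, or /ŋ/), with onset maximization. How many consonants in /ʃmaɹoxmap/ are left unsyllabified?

3

Syllabifying with onset maximization leaves /ʃ/, /x/, /p/ stranded (only a nasal (/m/, /n/, or /ŋ/) is licensed in coda position; onsets are limited to one consonant).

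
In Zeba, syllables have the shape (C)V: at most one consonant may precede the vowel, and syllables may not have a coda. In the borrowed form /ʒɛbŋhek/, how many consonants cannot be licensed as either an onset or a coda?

The consonants /b/, /ŋ/, /k/ cannot be parsed into a legal (C)V syllable (no codas are permitted; onsets are limited to one consonant).

3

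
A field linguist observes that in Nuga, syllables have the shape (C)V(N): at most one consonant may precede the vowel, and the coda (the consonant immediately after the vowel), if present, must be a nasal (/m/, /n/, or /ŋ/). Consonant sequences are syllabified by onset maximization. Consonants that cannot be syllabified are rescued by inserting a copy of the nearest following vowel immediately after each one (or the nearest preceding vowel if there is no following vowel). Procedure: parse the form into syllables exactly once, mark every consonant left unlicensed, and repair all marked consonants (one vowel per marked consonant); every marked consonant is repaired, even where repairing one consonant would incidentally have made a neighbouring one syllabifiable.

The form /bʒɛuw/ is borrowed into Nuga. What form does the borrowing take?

Under (C)V(N), the unsyllabifiable consonants are /b/, /w/ (only a nasal (/m/, /n/, or /ŋ/) is licensed in coda position; onsets are limited to one consonant).
Epenthesis after each stranded consonant: /b/ → /bɛ/, /w/ → /wu/.

bɛʒɛuwu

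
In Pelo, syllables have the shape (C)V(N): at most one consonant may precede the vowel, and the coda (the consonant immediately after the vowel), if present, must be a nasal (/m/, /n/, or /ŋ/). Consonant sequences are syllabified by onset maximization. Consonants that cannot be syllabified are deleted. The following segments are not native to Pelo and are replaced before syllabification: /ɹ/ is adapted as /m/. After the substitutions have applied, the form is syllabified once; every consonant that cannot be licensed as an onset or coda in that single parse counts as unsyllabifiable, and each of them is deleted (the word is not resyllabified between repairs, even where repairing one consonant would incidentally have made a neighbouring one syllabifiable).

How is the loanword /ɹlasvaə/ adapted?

Substitution: /ɹ/ → /m/, giving /mlasvaə/.
Under (C)V(N), the unsyllabifiable consonants are /m/, /s/ (only a nasal (/m/, /n/, or /ŋ/) is licensed in coda position; onsets are limited to one consonant).
Deleting the stranded consonants removes /m/, /s/.

lavaə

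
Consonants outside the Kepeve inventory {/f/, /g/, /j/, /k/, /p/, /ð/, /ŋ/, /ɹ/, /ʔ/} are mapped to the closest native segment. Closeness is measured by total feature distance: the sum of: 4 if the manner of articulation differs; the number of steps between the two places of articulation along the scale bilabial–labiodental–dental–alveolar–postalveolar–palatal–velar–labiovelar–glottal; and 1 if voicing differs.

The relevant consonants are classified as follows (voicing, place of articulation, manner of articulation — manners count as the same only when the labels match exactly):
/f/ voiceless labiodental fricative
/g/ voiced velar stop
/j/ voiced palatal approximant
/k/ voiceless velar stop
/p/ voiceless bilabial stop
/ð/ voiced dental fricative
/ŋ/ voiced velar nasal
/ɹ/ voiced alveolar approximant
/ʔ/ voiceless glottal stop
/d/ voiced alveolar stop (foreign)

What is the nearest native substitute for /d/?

/g/ is closest: same manner (stop), place distance 3 (alveolar→velar), same voicing; total 3. Next closest is /k/ at distance 4.

g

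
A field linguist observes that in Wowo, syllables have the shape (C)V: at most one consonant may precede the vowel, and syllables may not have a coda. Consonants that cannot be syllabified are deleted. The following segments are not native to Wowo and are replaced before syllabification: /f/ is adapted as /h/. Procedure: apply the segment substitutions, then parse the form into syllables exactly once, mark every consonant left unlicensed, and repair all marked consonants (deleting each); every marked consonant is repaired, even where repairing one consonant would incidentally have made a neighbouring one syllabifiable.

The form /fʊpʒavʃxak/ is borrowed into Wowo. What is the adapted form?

hʊʒaxa

Substitution: /f/ → /h/, giving /hʊpʒavʃxak/.
The consonants /p/, /v/, /ʃ/, /k/ cannot be parsed into a legal (C)V syllable (no codas are permitted; onsets are limited to one consonant).
Deletion applies to /p/, /v/, /ʃ/, /k/.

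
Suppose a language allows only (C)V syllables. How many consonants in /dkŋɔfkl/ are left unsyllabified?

5

The consonants /d/, /k/, /f/, /k/, /l/ cannot be parsed into a legal (C)V syllable (no codas are permitted; onsets are limited to one consonant).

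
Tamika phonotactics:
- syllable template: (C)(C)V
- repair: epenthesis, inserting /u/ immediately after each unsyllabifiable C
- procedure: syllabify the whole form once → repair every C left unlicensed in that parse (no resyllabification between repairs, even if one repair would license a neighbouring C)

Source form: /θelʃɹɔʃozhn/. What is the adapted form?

θeluʃɹɔʃozuhunu

Under (C)(C)V, the unsyllabifiable consonants are /l/, /z/, /h/, /n/ (no codas are permitted; onsets may contain at most 2 consonants).
Each unlicensed consonant becomes the onset of a new syllable: /l/ → /lu/, /z/ → /zu/, /h/ → /hu/, /n/ → /nu/.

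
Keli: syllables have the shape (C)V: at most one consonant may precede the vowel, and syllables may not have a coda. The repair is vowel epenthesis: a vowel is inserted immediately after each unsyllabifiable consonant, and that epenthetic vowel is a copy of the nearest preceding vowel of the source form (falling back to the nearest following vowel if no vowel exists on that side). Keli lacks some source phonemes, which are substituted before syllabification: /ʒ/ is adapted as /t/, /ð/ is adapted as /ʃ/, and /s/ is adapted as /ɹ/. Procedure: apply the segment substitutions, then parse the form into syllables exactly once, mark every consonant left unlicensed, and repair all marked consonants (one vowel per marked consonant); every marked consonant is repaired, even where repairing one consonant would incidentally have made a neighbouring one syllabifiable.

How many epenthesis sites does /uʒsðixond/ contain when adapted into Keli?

After substitution the input is /utɹʃixond/.
The unsyllabifiable consonants are /t/, /ɹ/, /n/, /d/; each receives one epenthetic vowel.

4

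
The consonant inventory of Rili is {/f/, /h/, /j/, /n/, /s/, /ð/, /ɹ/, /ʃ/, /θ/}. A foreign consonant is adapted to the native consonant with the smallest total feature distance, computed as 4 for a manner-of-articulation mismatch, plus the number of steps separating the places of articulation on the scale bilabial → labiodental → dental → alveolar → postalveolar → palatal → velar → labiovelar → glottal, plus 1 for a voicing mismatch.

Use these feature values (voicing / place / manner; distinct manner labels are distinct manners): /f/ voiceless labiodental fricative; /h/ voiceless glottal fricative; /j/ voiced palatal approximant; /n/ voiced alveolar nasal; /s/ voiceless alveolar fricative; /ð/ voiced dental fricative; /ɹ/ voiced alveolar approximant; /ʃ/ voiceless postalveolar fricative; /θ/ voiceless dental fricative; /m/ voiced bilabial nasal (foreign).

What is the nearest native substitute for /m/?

/n/ is closest: same manner (nasal), place distance 3 (bilabial→alveolar), same voicing; total 3. Next closest is /f/ at distance 6.

n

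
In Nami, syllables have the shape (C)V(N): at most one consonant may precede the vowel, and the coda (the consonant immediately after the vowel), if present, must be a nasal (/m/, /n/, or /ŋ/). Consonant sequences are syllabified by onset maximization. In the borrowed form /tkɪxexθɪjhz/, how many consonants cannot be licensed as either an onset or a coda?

5

The consonants /t/, /x/, /j/, /h/, /z/ cannot be parsed into a legal (C)V(N) syllable (only a nasal (/m/, /n/, or /ŋ/) is licensed in coda position; onsets are limited to one consonant).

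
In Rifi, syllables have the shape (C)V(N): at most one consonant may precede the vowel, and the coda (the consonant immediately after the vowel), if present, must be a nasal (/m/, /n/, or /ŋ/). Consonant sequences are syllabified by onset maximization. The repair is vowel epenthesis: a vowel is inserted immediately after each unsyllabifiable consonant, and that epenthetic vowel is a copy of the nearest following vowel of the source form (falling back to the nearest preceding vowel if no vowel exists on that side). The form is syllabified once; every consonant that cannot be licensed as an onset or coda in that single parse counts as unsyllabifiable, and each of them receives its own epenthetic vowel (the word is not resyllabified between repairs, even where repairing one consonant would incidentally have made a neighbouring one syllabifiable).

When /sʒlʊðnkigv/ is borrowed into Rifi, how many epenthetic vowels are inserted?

6

The unsyllabifiable consonants are /s/, /ʒ/, /ð/, /n/, /g/, /v/; each receives one epenthetic vowel.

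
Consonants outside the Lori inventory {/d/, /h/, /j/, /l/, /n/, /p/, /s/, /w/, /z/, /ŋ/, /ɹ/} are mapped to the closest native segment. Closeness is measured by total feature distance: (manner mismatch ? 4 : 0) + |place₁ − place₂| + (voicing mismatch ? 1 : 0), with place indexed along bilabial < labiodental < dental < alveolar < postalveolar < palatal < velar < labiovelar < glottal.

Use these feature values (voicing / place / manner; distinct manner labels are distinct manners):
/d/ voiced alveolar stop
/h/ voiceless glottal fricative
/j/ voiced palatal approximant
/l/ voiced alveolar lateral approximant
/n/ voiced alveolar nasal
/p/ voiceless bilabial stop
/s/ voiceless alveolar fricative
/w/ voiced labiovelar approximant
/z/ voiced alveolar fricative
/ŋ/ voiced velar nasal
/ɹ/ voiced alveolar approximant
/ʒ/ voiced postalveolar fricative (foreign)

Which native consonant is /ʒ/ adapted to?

z

/z/ is closest: same manner (fricative), place distance 1 (postalveolar→alveolar), same voicing; total 1. Next closest is /s/ at distance 2.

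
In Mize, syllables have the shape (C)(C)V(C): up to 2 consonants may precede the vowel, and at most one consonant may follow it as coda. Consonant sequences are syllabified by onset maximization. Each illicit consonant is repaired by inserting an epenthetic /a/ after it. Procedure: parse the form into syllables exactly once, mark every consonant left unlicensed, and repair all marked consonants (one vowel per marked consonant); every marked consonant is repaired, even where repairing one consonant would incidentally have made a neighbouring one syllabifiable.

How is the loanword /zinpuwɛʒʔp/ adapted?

Syllabifying with onset maximization leaves /ʔ/, /p/ stranded (at most one coda consonant is licensed; onsets may contain at most 2 consonants).
Epenthesis after each stranded consonant: /ʔ/ → /ʔa/, /p/ → /pa/.

zinpuwɛʒʔapa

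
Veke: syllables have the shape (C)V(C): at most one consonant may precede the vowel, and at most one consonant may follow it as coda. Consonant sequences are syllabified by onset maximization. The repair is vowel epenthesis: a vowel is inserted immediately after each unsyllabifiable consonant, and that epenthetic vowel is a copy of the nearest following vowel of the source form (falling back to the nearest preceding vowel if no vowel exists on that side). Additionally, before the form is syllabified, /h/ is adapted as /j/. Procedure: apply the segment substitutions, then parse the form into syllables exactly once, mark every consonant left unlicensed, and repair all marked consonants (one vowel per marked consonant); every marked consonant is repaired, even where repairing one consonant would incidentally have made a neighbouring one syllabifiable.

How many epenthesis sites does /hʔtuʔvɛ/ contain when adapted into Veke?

After substitution the input is /jʔtuʔvɛ/.
The unsyllabifiable consonants are /j/, /ʔ/; each receives one epenthetic vowel.

2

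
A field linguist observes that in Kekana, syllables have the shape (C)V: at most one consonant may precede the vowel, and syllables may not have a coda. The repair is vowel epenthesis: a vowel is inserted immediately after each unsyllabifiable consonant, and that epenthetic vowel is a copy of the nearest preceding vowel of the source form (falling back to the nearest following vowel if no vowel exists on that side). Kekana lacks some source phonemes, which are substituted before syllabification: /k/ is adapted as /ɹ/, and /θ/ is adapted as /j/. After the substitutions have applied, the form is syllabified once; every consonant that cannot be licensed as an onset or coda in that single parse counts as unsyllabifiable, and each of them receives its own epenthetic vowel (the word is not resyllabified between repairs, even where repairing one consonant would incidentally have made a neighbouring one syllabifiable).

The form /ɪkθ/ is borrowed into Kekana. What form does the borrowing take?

ɪɹɪjɪ

Substitution: /k/ → /ɹ/, /θ/ → /j/, giving /ɪɹj/.
The consonants /ɹ/, /j/ cannot be parsed into a legal (C)V syllable (no codas are permitted; onsets are limited to one consonant).
Each unlicensed consonant becomes the onset of a new syllable: /ɹ/ → /ɹɪ/, /j/ → /jɪ/.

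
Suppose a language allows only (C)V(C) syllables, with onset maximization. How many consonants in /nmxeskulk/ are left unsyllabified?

3

The consonants /n/, /m/, /k/ cannot be parsed into a legal (C)V(C) syllable (at most one coda consonant is licensed; onsets are limited to one consonant).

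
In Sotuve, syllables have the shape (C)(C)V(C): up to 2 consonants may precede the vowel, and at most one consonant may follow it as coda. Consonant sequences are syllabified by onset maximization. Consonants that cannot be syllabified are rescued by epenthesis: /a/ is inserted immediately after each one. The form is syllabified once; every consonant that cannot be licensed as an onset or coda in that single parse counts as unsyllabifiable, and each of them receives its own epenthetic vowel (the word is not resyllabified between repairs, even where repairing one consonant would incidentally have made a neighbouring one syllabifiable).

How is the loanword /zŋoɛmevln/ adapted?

zŋoɛmevlana

The consonants /l/, /n/ cannot be parsed into a legal (C)(C)V(C) syllable (at most one coda consonant is licensed; onsets may contain at most 2 consonants).
Inserting the epenthetic vowel yields /l/ → /la/, /n/ → /na/.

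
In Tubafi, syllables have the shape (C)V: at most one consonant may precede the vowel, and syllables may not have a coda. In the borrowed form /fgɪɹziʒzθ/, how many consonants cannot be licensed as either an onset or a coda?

5

The consonants /f/, /ɹ/, /ʒ/, /z/, /θ/ cannot be parsed into a legal (C)V syllable (no codas are permitted; onsets are limited to one consonant).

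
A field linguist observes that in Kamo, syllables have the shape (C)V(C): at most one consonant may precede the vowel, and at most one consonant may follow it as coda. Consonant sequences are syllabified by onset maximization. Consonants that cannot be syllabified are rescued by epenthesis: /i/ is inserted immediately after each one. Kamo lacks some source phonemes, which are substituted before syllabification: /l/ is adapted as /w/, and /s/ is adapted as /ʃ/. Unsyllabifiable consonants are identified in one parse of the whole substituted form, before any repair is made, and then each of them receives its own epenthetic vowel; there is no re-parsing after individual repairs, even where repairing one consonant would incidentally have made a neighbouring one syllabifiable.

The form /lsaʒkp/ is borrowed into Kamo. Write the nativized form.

Substitution: /l/ → /w/, /s/ → /ʃ/, giving /wʃaʒkp/.
The consonants /w/, /k/, /p/ cannot be parsed into a legal (C)V(C) syllable (at most one coda consonant is licensed; onsets are limited to one consonant).
Epenthesis after each stranded consonant: /w/ → /wi/, /k/ → /ki/, /p/ → /pi/.

wiʃaʒkipi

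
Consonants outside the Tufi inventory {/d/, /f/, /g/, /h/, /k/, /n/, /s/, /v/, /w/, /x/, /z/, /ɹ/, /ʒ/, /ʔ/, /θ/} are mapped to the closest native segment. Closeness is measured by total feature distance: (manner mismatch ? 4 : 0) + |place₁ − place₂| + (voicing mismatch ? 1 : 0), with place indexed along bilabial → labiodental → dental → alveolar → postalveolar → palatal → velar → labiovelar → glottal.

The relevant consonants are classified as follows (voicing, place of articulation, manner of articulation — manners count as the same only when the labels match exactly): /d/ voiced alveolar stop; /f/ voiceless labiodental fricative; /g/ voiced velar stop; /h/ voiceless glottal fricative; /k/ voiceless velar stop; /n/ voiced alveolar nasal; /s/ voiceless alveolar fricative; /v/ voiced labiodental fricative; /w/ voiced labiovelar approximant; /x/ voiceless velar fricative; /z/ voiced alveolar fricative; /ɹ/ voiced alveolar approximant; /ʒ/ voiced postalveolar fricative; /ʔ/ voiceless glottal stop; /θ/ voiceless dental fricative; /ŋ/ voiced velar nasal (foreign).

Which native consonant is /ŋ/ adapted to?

/n/ is closest: same manner (nasal), place distance 3 (velar→alveolar), same voicing; total 3. Next closest is /g/ at distance 4.

n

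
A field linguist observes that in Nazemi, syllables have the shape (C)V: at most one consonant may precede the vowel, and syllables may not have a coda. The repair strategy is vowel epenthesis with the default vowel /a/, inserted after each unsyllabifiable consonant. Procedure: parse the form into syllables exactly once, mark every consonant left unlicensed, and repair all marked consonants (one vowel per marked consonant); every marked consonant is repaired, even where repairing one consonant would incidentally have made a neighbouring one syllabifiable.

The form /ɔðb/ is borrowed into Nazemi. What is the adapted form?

The consonants /ð/, /b/ cannot be parsed into a legal (C)V syllable (no codas are permitted; onsets are limited to one consonant).
Epenthesis after each stranded consonant: /ð/ → /ða/, /b/ → /ba/.

ɔðaba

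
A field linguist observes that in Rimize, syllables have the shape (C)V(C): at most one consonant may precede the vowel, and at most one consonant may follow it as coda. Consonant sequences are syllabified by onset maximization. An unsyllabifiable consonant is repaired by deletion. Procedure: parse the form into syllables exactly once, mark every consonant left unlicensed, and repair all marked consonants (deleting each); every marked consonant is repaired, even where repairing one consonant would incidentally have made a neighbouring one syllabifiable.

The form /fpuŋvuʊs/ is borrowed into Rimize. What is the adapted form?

puŋvuʊs

The consonants /f/ cannot be parsed into a legal (C)V(C) syllable (at most one coda consonant is licensed; onsets are limited to one consonant).
Each unlicensed consonant is deleted: /f/.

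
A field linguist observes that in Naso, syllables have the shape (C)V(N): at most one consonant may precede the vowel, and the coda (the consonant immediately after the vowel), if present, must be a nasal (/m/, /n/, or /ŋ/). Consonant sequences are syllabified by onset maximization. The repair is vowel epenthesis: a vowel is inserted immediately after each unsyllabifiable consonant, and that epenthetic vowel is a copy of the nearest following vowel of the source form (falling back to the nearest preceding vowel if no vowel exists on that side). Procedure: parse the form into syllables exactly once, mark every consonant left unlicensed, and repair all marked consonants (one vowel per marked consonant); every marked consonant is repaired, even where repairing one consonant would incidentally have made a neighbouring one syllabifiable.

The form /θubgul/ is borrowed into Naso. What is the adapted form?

Syllabifying with onset maximization leaves /b/, /l/ stranded (only a nasal (/m/, /n/, or /ŋ/) is licensed in coda position; onsets are limited to one consonant).
Inserting the epenthetic vowel yields /b/ → /bu/, /l/ → /lu/.

θubugulu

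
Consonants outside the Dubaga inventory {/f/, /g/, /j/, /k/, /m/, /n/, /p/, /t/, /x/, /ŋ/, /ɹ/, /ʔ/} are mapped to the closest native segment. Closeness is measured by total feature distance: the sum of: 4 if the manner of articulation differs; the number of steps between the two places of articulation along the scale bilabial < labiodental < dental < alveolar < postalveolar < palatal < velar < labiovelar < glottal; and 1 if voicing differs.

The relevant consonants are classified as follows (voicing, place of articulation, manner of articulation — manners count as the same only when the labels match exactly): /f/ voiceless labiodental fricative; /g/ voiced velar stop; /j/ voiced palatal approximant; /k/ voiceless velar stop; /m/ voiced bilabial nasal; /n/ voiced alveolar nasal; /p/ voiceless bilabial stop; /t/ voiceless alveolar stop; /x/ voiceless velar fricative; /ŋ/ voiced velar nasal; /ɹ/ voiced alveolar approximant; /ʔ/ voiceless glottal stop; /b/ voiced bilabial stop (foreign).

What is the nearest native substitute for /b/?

/p/ is closest: same manner (stop), place distance 0 (bilabial→bilabial), voicing differs (+1); total 1. Next closest is /m/ at distance 4.

p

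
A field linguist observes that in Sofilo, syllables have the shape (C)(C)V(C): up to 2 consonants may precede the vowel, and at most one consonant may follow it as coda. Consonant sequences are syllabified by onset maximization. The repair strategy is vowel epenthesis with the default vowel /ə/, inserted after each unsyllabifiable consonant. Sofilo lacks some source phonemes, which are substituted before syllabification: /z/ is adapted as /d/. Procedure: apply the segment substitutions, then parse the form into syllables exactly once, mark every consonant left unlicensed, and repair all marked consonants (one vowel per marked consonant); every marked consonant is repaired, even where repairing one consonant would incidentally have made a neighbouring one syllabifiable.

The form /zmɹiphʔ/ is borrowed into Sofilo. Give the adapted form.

Substitution: /z/ → /d/, giving /dmɹiphʔ/.
The consonants /d/, /h/, /ʔ/ cannot be parsed into a legal (C)(C)V(C) syllable (at most one coda consonant is licensed; onsets may contain at most 2 consonants).
Epenthesis after each stranded consonant: /d/ → /də/, /h/ → /hə/, /ʔ/ → /ʔə/.

dəmɹiphəʔə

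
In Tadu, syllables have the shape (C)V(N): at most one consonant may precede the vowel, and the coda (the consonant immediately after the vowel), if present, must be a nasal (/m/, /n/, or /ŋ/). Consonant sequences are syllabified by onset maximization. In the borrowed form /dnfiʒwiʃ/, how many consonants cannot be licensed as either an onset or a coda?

The consonants /d/, /n/, /ʒ/, /ʃ/ cannot be parsed into a legal (C)V(N) syllable (only a nasal (/m/, /n/, or /ŋ/) is licensed in coda position; onsets are limited to one consonant).

4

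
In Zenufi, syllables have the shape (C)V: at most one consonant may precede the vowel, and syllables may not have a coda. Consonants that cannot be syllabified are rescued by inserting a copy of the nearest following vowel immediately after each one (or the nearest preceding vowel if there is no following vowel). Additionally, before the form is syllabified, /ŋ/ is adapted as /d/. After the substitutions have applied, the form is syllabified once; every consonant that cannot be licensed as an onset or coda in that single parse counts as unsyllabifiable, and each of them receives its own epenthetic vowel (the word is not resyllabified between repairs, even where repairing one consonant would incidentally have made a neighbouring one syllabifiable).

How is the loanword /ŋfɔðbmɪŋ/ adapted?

dɔfɔðɪbɪmɪdɪ

Substitution: /ŋ/ → /d/, giving /dfɔðbmɪd/.
Under (C)V, the unsyllabifiable consonants are /d/, /ð/, /b/, /d/ (no codas are permitted; onsets are limited to one consonant).
Inserting the epenthetic vowel yields /d/ → /dɔ/, /ð/ → /ðɪ/, /b/ → /bɪ/, /d/ → /dɪ/.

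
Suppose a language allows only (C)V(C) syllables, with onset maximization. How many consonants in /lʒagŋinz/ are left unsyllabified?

2

Under (C)V(C), the unsyllabifiable consonants are /l/, /z/ (at most one coda consonant is licensed; onsets are limited to one consonant).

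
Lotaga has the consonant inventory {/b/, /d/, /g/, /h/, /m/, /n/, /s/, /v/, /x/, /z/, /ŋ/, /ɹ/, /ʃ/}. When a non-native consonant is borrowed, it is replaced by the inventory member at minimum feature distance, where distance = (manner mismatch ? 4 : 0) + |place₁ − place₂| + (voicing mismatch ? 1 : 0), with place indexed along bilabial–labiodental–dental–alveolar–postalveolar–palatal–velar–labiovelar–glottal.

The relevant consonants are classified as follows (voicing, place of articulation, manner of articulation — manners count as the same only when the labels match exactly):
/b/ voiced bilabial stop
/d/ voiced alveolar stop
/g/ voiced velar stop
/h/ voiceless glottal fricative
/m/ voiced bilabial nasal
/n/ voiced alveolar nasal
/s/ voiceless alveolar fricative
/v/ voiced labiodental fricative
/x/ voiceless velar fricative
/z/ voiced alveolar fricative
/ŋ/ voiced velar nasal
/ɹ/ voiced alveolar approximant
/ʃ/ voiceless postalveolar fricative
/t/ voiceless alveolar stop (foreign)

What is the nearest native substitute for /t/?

/d/ is closest: same manner (stop), place distance 0 (alveolar→alveolar), voicing differs (+1); total 1. Next closest is /b/ at distance 4.

d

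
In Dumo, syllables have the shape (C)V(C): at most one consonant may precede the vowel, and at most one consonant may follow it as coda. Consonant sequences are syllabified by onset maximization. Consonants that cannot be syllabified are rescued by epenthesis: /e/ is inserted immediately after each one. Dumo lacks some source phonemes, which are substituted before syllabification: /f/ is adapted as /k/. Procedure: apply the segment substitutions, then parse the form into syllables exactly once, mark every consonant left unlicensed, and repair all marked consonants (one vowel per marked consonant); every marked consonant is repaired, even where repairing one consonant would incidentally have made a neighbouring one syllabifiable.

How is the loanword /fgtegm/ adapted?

kegetegme

Substitution: /f/ → /k/, giving /kgtegm/.
The consonants /k/, /g/, /m/ cannot be parsed into a legal (C)V(C) syllable (at most one coda consonant is licensed; onsets are limited to one consonant).
Each unlicensed consonant becomes the onset of a new syllable: /k/ → /ke/, /g/ → /ge/, /m/ → /me/.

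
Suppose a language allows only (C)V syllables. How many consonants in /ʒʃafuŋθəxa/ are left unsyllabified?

2

Under (C)V, the unsyllabifiable consonants are /ʒ/, /ŋ/ (no codas are permitted; onsets are limited to one consonant).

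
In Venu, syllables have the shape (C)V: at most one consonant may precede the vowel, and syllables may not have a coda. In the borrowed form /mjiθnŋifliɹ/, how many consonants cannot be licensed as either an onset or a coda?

5

The consonants /m/, /θ/, /n/, /f/, /ɹ/ cannot be parsed into a legal (C)V syllable (no codas are permitted; onsets are limited to one consonant).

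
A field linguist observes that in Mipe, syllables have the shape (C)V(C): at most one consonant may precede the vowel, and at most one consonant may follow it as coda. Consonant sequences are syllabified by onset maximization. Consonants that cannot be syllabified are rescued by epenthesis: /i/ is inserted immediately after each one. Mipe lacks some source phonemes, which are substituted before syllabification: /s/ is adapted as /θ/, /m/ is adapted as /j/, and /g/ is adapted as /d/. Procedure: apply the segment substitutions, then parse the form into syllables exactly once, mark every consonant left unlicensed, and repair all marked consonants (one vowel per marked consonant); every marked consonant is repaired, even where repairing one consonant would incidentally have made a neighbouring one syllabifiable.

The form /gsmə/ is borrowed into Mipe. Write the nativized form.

Substitution: /g/ → /d/, /s/ → /θ/, /m/ → /j/, giving /dθjə/.
Syllabifying with onset maximization leaves /d/, /θ/ stranded (at most one coda consonant is licensed; onsets are limited to one consonant).
Inserting the epenthetic vowel yields /d/ → /di/, /θ/ → /θi/.

diθijə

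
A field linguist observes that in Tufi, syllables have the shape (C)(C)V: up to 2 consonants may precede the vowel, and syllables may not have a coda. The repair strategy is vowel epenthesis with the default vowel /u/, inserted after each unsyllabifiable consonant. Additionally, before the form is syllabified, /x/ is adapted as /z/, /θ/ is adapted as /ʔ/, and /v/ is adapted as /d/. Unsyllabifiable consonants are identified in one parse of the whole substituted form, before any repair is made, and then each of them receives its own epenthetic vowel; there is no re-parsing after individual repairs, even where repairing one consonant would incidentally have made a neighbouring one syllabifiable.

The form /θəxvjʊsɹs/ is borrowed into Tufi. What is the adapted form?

ʔəzudjʊsuɹusu

Substitution: /θ/ → /ʔ/, /x/ → /z/, /v/ → /d/, giving /ʔəzdjʊsɹs/.
The consonants /z/, /s/, /ɹ/, /s/ cannot be parsed into a legal (C)(C)V syllable (no codas are permitted; onsets may contain at most 2 consonants).
Each unlicensed consonant becomes the onset of a new syllable: /z/ → /zu/, /s/ → /su/, /ɹ/ → /ɹu/, /s/ → /su/.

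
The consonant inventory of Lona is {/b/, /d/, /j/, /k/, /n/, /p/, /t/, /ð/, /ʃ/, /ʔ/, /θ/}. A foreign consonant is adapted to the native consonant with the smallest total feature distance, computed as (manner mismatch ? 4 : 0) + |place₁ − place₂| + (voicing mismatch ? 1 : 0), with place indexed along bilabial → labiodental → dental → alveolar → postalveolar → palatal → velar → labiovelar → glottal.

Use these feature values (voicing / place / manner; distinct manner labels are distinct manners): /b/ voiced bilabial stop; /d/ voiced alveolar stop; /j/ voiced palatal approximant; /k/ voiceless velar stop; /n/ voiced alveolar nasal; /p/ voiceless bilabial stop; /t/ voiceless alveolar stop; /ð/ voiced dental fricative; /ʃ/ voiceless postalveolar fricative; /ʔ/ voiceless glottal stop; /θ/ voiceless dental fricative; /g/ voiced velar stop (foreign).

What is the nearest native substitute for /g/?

/k/ is closest: same manner (stop), place distance 0 (velar→velar), voicing differs (+1); total 1. Next closest is /d/ at distance 3.

k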